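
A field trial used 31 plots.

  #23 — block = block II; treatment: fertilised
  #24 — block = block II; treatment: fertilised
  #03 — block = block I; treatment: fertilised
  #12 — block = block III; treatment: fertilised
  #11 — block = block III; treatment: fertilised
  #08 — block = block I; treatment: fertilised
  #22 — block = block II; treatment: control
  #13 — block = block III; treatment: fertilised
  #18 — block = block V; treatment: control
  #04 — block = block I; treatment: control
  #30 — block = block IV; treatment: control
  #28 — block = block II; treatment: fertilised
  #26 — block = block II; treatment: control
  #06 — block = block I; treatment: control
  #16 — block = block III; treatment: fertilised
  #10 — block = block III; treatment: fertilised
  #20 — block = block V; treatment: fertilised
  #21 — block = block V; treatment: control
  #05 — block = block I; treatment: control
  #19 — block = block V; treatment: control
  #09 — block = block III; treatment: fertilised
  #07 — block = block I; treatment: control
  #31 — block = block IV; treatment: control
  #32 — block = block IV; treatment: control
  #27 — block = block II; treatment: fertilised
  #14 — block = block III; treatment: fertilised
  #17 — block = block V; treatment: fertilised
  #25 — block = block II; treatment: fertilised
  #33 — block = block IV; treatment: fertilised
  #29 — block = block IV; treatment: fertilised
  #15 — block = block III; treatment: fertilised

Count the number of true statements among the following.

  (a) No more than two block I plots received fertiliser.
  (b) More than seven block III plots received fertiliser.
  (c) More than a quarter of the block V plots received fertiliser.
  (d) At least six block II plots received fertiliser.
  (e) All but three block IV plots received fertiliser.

4

(a) block I: |A| = 6, |A ∩ B| = 2; needs |A ∩ B| ≤ 2 — true.
(b) block III: |A| = 8, |A ∩ B| = 8; needs |A ∩ B| > 7 — true.
(c) block V: |A| = 5, |A ∩ B| = 2; needs |A ∩ B| / |A| > 1/4 — true.
(d) block II: |A| = 7, |A ∩ B| = 5; needs |A ∩ B| ≥ 6 — false.
(e) block IV: |A| = 5, |A ∩ B| = 2; needs |A ∖ B| = 3 — true.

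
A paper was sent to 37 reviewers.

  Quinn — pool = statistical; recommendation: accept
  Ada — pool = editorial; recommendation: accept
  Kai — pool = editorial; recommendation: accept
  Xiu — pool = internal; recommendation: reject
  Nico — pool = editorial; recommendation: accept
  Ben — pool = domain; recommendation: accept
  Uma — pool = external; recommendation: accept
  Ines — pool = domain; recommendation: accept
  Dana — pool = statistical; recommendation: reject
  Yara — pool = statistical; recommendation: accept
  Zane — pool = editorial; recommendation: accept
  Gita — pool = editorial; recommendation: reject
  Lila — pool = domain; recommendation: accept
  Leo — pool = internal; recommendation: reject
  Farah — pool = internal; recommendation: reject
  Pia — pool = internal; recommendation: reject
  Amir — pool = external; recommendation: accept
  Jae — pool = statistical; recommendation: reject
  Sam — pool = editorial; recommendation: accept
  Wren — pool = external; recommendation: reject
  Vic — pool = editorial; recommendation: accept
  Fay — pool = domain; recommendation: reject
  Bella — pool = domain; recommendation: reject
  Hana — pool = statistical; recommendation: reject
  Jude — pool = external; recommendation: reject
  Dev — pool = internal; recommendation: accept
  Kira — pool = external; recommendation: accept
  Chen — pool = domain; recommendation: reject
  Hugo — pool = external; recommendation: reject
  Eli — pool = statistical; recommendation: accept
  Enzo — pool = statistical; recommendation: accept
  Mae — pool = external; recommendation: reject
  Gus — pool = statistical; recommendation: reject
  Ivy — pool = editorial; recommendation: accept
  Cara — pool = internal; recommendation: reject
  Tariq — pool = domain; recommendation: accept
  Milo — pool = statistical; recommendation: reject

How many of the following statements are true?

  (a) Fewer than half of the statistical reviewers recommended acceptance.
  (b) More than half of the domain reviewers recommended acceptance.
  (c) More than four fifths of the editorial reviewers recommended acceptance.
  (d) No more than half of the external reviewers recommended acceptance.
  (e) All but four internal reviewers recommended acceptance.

(a) statistical: |A| = 9, |A ∩ B| = 4; needs |A ∩ B| < |A ∖ B| — true.
(b) domain: |A| = 7, |A ∩ B| = 4; needs |A ∩ B| > |A ∖ B| — true.
(c) editorial: |A| = 8, |A ∩ B| = 7; needs |A ∩ B| / |A| > 4/5 — true.
(d) external: |A| = 7, |A ∩ B| = 3; needs |A ∩ B| ≤ |A ∖ B| — true.
(e) internal: |A| = 6, |A ∩ B| = 1; needs |A ∖ B| = 4 — false.

4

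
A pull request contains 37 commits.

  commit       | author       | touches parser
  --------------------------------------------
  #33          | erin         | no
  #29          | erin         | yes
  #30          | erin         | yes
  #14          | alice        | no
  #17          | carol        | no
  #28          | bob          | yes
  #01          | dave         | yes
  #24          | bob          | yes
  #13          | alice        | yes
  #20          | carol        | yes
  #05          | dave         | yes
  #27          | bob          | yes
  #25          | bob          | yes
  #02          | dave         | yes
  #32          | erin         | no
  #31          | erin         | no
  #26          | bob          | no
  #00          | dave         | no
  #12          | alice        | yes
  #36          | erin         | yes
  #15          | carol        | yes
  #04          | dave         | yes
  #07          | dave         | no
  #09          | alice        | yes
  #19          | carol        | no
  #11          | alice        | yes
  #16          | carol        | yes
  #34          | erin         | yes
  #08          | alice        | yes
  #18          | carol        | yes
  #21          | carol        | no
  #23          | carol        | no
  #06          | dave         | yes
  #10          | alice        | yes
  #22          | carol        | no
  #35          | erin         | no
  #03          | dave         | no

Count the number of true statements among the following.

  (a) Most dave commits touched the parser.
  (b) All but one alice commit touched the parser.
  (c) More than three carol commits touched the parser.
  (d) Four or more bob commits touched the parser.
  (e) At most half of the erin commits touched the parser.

(a) dave: |A| = 8, |A ∩ B| = 5; needs |A ∩ B| > |A ∖ B| — true.
(b) alice: |A| = 7, |A ∩ B| = 6; needs |A ∖ B| = 1 — true.
(c) carol: |A| = 9, |A ∩ B| = 4; needs |A ∩ B| > 3 — true.
(d) bob: |A| = 5, |A ∩ B| = 4; needs |A ∩ B| ≥ 4 — true.
(e) erin: |A| = 8, |A ∩ B| = 4; needs |A ∩ B| ≤ |A ∖ B| — true.

5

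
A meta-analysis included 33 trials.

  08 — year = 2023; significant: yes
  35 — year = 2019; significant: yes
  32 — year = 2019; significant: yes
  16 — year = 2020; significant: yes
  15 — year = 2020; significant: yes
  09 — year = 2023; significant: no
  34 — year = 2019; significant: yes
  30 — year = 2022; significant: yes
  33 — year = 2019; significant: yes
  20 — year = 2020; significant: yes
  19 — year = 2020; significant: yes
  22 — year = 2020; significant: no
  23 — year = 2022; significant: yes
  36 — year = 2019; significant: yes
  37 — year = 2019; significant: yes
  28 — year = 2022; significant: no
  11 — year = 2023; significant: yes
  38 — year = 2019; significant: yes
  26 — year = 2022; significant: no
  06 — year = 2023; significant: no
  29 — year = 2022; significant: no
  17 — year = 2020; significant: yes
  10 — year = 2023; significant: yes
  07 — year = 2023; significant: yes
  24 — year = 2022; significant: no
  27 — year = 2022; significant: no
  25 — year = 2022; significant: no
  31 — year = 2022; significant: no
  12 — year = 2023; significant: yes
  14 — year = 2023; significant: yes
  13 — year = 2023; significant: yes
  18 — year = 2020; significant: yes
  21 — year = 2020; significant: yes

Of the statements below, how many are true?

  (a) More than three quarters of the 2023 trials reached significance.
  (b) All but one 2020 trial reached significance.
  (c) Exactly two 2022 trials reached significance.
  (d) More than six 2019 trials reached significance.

(a) 2023: |A| = 9, |A ∩ B| = 7; needs |A ∩ B| / |A| > 3/4 — true.
(b) 2020: |A| = 8, |A ∩ B| = 7; needs |A ∖ B| = 1 — true.
(c) 2022: |A| = 9, |A ∩ B| = 2; needs |A ∩ B| = 2 — true.
(d) 2019: |A| = 7, |A ∩ B| = 7; needs |A ∩ B| > 6 — true.

4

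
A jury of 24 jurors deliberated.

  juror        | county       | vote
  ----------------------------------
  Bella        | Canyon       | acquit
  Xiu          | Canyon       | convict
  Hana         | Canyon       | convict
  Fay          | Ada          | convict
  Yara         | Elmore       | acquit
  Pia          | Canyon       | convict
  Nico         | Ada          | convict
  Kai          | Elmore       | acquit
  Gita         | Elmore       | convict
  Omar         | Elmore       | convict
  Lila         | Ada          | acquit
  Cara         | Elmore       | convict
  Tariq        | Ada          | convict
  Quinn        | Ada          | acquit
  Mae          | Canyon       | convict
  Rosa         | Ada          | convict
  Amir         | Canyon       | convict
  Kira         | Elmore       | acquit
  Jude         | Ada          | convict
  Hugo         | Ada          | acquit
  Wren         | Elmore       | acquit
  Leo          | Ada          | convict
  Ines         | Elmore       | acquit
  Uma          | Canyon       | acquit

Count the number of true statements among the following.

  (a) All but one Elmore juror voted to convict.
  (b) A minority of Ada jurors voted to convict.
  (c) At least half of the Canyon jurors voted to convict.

1

(a) Elmore: |A| = 8, |A ∩ B| = 3; needs |A ∖ B| = 1 — false.
(b) Ada: |A| = 9, |A ∩ B| = 6; needs |A ∩ B| < |A ∖ B| — false.
(c) Canyon: |A| = 7, |A ∩ B| = 5; needs |A ∩ B| ≥ |A ∖ B| — true.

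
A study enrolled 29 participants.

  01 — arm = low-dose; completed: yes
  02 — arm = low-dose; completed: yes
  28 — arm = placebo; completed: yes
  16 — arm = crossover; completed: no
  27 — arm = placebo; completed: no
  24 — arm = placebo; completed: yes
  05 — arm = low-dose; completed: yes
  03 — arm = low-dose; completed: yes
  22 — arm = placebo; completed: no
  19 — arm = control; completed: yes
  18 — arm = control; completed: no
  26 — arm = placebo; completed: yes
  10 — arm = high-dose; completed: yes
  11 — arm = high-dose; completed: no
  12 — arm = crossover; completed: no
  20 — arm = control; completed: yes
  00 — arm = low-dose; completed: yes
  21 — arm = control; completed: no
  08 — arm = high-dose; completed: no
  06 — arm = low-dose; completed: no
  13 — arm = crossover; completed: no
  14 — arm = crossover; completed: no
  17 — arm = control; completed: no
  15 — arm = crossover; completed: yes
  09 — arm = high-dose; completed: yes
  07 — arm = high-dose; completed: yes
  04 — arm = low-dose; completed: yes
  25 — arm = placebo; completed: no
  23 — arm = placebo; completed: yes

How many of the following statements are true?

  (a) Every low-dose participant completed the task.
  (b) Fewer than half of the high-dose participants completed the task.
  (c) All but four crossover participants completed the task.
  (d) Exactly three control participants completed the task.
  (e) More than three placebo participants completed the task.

2

(a) low-dose: |A| = 7, |A ∩ B| = 6; needs A ⊆ B, i.e. every element of A is in B (|A ∖ B| = 0) — false.
(b) high-dose: |A| = 5, |A ∩ B| = 3; needs |A ∩ B| < |A ∖ B| — false.
(c) crossover: |A| = 5, |A ∩ B| = 1; needs |A ∖ B| = 4 — true.
(d) control: |A| = 5, |A ∩ B| = 2; needs |A ∩ B| = 3 — false.
(e) placebo: |A| = 7, |A ∩ B| = 4; needs |A ∩ B| > 3 — true.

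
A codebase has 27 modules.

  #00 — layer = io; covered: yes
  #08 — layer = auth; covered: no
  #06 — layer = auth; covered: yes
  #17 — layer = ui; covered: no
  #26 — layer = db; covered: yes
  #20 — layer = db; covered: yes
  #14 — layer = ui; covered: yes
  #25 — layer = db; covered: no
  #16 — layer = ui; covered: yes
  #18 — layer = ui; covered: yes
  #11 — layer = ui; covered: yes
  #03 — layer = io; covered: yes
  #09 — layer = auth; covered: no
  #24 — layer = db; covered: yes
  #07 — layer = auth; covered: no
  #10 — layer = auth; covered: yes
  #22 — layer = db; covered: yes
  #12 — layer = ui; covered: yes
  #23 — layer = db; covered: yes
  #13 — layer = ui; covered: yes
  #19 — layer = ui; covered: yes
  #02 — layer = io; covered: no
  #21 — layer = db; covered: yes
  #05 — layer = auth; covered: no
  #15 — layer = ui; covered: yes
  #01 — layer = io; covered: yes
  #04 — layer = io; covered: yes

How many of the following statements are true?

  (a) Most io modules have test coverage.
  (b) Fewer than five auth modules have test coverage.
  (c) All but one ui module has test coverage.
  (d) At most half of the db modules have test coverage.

(a) io: |A| = 5, |A ∩ B| = 4; needs |A ∩ B| > |A ∖ B| — true.
(b) auth: |A| = 6, |A ∩ B| = 2; needs |A ∩ B| < 5 — true.
(c) ui: |A| = 9, |A ∩ B| = 8; needs |A ∖ B| = 1 — true.
(d) db: |A| = 7, |A ∩ B| = 6; needs |A ∩ B| ≤ |A ∖ B| — false.

3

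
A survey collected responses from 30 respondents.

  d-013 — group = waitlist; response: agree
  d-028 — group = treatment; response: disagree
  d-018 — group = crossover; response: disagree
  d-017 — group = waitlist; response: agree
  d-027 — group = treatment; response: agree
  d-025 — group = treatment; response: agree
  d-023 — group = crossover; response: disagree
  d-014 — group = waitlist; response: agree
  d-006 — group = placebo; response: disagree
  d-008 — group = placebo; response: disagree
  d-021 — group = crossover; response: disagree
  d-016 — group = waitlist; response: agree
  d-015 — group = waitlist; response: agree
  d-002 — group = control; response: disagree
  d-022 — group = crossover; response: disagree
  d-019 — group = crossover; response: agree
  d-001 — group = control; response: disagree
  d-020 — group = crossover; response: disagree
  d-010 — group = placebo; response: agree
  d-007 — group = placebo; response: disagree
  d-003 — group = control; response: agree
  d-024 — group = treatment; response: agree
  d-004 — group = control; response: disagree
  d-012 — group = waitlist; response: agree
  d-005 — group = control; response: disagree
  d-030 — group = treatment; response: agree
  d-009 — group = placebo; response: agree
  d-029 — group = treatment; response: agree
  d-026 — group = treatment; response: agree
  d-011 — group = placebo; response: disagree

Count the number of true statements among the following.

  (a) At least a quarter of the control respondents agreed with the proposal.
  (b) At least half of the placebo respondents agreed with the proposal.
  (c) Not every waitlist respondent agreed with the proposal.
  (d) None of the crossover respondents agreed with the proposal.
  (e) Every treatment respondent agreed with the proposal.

0

(a) control: |A| = 5, |A ∩ B| = 1; needs |A ∩ B| / |A| ≥ 1/4 — false.
(b) placebo: |A| = 6, |A ∩ B| = 2; needs |A ∩ B| ≥ |A ∖ B| — false.
(c) waitlist: |A| = 6, |A ∩ B| = 6; needs A ⊄ B (|A ∖ B| ≥ 1) — false.
(d) crossover: |A| = 6, |A ∩ B| = 1; needs A ∩ B = ∅ (|A ∩ B| = 0) — false.
(e) treatment: |A| = 7, |A ∩ B| = 6; needs A ⊆ B, i.e. every element of A is in B (|A ∖ B| = 0) — false.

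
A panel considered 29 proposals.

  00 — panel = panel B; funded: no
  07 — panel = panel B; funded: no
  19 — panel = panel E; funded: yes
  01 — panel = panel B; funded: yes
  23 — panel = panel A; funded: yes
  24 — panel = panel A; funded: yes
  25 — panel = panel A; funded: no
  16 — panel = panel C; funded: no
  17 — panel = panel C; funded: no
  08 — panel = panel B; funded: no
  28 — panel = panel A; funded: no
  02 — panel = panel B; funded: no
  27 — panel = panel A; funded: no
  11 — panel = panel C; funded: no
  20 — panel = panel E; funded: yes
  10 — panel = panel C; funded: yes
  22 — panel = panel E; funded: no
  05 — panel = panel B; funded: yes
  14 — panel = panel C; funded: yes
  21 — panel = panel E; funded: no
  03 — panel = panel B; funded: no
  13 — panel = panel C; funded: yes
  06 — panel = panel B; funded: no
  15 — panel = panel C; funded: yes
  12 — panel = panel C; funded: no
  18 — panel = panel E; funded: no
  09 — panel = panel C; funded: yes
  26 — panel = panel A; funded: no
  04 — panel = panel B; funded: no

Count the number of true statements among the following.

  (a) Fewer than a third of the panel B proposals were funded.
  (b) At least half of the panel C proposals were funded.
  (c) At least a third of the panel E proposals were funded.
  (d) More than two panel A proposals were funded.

(a) panel B: |A| = 9, |A ∩ B| = 2; needs |A ∩ B| / |A| < 1/3 — true.
(b) panel C: |A| = 9, |A ∩ B| = 5; needs |A ∩ B| ≥ |A ∖ B| — true.
(c) panel E: |A| = 5, |A ∩ B| = 2; needs |A ∩ B| / |A| ≥ 1/3 — true.
(d) panel A: |A| = 6, |A ∩ B| = 2; needs |A ∩ B| > 2 — false.

3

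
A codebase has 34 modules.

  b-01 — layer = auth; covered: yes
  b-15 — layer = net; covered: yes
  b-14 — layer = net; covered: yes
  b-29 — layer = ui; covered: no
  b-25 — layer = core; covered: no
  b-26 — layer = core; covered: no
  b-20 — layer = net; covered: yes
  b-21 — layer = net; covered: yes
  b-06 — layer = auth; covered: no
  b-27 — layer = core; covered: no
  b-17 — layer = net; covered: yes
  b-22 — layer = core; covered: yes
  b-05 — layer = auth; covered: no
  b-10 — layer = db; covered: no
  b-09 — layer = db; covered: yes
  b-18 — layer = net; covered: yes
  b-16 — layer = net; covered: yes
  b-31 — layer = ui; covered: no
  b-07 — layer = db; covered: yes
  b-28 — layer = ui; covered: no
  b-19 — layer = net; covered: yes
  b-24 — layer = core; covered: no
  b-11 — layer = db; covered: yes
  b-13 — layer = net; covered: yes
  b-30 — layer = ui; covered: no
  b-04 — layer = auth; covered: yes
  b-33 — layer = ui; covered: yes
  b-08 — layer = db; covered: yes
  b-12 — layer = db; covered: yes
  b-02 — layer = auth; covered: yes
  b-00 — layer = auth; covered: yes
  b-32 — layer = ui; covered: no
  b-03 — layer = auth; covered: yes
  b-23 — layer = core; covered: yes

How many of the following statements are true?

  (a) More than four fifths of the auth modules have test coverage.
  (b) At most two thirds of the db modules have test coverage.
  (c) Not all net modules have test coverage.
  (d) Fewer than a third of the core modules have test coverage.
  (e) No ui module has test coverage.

0

(a) auth: |A| = 7, |A ∩ B| = 5; needs |A ∩ B| / |A| > 4/5 — false.
(b) db: |A| = 6, |A ∩ B| = 5; needs |A ∩ B| / |A| ≤ 2/3 — false.
(c) net: |A| = 9, |A ∩ B| = 9; needs A ⊄ B (|A ∖ B| ≥ 1) — false.
(d) core: |A| = 6, |A ∩ B| = 2; needs |A ∩ B| / |A| < 1/3 — false.
(e) ui: |A| = 6, |A ∩ B| = 1; needs A ∩ B = ∅ (|A ∩ B| = 0) — false.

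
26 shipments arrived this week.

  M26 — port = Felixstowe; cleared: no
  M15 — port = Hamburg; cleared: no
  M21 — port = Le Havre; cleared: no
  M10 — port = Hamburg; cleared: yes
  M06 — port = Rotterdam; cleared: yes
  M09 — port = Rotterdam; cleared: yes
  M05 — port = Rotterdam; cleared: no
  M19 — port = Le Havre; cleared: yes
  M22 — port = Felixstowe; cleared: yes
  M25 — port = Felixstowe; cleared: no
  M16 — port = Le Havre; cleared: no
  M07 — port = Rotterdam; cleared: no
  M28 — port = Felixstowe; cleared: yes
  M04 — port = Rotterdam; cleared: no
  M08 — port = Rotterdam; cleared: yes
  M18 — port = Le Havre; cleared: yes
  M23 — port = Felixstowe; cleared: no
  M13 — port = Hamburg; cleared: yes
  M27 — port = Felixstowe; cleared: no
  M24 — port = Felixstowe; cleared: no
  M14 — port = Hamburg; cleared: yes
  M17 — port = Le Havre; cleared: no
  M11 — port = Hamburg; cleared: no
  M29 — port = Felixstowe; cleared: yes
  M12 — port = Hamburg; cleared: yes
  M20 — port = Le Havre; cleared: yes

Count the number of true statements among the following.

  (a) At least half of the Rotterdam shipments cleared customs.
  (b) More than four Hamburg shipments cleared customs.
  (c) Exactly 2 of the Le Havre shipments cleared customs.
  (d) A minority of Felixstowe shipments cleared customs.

(a) Rotterdam: |A| = 6, |A ∩ B| = 3; needs |A ∩ B| ≥ |A ∖ B| — true.
(b) Hamburg: |A| = 6, |A ∩ B| = 4; needs |A ∩ B| > 4 — false.
(c) Le Havre: |A| = 6, |A ∩ B| = 3; needs |A ∩ B| = 2 — false.
(d) Felixstowe: |A| = 8, |A ∩ B| = 3; needs |A ∩ B| < |A ∖ B| — true.

2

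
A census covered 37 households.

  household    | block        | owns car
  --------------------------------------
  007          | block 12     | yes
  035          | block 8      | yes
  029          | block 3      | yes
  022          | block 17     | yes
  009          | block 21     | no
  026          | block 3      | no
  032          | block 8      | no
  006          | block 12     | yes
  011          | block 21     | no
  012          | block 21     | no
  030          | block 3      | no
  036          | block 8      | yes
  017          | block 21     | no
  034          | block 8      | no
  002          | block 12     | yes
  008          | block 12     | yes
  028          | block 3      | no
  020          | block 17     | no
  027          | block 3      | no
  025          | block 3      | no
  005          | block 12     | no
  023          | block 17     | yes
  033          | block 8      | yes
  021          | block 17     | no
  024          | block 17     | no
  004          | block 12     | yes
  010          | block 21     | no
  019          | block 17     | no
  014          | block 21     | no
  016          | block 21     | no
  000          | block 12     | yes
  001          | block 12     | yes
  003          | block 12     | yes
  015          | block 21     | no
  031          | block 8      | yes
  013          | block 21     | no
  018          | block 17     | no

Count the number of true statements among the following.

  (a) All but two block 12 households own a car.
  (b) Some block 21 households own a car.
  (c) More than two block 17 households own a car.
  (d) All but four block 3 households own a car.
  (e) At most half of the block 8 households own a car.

(a) block 12: |A| = 9, |A ∩ B| = 8; needs |A ∖ B| = 2 — false.
(b) block 21: |A| = 9, |A ∩ B| = 0; needs A ∩ B ≠ ∅ (|A ∩ B| ≥ 1) — false.
(c) block 17: |A| = 7, |A ∩ B| = 2; needs |A ∩ B| > 2 — false.
(d) block 3: |A| = 6, |A ∩ B| = 1; needs |A ∖ B| = 4 — false.
(e) block 8: |A| = 6, |A ∩ B| = 4; needs |A ∩ B| ≤ |A ∖ B| — false.

0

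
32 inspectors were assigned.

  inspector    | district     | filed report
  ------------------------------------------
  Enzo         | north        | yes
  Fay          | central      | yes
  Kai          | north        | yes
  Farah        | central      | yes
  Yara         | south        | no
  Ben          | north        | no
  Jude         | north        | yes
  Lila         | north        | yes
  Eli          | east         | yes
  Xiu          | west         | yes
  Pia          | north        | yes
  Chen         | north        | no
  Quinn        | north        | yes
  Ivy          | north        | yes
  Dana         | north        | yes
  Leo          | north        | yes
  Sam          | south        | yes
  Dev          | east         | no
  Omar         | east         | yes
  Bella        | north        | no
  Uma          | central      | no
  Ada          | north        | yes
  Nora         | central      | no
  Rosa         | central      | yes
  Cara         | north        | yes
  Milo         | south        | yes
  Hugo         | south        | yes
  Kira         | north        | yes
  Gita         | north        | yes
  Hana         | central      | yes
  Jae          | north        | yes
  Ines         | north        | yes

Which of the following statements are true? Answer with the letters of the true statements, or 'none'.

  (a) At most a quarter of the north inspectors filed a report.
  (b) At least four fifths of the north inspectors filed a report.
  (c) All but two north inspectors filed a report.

(b)

|A| = 18, |A ∩ B| = 15, |A ∖ B| = 3.
(a) |A ∩ B| / |A| ≤ 1/4: fails.
(b) |A ∩ B| / |A| ≥ 4/5: holds.
(c) |A ∖ B| = 2: fails.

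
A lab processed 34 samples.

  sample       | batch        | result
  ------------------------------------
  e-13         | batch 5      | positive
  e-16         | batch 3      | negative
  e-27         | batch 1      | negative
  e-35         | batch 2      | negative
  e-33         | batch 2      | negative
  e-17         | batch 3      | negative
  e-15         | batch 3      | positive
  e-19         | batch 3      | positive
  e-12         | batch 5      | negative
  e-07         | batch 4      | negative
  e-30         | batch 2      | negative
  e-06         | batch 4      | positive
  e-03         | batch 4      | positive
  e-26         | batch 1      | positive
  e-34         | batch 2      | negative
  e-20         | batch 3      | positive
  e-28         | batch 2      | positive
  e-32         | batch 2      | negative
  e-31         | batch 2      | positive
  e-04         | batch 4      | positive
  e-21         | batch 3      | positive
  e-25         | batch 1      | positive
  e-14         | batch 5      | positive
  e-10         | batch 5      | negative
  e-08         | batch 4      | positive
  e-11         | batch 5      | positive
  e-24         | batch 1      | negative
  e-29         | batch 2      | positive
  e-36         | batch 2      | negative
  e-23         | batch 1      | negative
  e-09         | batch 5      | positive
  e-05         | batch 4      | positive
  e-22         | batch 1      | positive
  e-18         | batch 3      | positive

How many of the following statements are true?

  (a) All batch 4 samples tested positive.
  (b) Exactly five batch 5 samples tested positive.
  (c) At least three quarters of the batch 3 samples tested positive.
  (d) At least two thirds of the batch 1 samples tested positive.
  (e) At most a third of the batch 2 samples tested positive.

(a) batch 4: |A| = 6, |A ∩ B| = 5; needs A ⊆ B, i.e. every element of A is in B (|A ∖ B| = 0) — false.
(b) batch 5: |A| = 6, |A ∩ B| = 4; needs |A ∩ B| = 5 — false.
(c) batch 3: |A| = 7, |A ∩ B| = 5; needs |A ∩ B| / |A| ≥ 3/4 — false.
(d) batch 1: |A| = 6, |A ∩ B| = 3; needs |A ∩ B| / |A| ≥ 2/3 — false.
(e) batch 2: |A| = 9, |A ∩ B| = 3; needs |A ∩ B| / |A| ≤ 1/3 — true.

1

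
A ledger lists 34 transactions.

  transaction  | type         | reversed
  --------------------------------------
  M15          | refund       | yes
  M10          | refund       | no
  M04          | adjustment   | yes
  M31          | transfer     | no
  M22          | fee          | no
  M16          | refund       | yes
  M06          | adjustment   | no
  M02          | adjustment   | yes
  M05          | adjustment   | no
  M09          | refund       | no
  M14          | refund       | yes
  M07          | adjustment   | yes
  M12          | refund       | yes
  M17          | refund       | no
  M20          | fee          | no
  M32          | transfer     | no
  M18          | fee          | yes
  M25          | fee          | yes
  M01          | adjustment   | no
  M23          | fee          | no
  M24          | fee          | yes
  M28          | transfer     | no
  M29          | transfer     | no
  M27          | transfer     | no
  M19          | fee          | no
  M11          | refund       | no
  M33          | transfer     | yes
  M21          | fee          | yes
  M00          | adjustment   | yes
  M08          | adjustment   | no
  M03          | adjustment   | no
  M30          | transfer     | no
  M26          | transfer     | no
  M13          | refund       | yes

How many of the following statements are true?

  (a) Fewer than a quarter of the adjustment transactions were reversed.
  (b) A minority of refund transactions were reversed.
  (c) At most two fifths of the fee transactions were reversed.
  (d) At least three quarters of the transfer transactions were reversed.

0

(a) adjustment: |A| = 9, |A ∩ B| = 4; needs |A ∩ B| / |A| < 1/4 — false.
(b) refund: |A| = 9, |A ∩ B| = 5; needs |A ∩ B| < |A ∖ B| — false.
(c) fee: |A| = 8, |A ∩ B| = 4; needs |A ∩ B| / |A| ≤ 2/5 — false.
(d) transfer: |A| = 8, |A ∩ B| = 1; needs |A ∩ B| / |A| ≥ 3/4 — false.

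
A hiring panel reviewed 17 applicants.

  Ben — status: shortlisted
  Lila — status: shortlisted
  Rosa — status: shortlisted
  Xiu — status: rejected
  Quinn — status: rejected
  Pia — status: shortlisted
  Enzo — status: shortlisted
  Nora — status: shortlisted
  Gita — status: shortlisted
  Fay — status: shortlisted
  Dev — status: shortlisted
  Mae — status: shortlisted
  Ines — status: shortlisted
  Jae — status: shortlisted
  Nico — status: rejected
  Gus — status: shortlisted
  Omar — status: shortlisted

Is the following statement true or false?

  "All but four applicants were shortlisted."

False

'All but four applicants were shortlisted' holds iff |A ∖ B| = 4.
|A| = 17, |A ∩ B| = 14, |A ∖ B| = 3.
|A ∖ B| = 3, so the statement is false.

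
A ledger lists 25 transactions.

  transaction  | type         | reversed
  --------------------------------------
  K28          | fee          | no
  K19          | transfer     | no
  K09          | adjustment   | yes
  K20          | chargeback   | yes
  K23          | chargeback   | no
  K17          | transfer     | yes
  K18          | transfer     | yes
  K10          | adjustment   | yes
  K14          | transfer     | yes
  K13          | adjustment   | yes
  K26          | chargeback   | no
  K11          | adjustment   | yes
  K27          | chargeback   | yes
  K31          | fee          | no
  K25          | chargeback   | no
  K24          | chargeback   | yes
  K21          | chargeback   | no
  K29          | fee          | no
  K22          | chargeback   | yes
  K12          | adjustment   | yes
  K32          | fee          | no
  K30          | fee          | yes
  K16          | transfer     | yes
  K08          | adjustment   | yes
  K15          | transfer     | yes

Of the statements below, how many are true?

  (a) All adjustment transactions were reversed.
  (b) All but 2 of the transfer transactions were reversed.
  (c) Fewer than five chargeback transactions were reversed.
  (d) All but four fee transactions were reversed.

(a) adjustment: |A| = 6, |A ∩ B| = 6; needs A ⊆ B, i.e. every element of A is in B (|A ∖ B| = 0) — true.
(b) transfer: |A| = 6, |A ∩ B| = 5; needs |A ∖ B| = 2 — false.
(c) chargeback: |A| = 8, |A ∩ B| = 4; needs |A ∩ B| < 5 — true.
(d) fee: |A| = 5, |A ∩ B| = 1; needs |A ∖ B| = 4 — true.

3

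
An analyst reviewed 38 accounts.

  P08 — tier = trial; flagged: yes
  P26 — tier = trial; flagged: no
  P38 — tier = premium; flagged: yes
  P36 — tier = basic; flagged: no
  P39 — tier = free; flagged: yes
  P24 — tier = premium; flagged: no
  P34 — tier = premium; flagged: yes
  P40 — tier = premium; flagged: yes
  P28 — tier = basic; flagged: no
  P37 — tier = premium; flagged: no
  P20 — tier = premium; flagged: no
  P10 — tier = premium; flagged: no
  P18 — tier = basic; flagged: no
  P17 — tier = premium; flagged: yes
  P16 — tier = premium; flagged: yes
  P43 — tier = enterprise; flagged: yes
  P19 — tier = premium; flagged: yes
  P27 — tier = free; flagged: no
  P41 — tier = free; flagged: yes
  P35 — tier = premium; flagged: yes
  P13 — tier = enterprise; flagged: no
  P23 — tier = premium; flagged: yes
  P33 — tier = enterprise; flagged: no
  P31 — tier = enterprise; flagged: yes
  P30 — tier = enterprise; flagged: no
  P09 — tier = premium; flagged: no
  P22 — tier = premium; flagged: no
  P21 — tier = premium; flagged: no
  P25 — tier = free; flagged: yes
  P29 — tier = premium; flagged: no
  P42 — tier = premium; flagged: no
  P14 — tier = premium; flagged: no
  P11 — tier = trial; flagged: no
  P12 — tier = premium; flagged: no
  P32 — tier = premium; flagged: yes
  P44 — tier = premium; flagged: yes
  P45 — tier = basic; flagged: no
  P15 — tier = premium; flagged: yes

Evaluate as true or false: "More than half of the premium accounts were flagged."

False

The determiner here denotes the relation: |A ∩ B| > |A ∖ B|.
|A| = 22, |A ∩ B| = 11, |A ∖ B| = 11.
11 = 11, so the statement is false.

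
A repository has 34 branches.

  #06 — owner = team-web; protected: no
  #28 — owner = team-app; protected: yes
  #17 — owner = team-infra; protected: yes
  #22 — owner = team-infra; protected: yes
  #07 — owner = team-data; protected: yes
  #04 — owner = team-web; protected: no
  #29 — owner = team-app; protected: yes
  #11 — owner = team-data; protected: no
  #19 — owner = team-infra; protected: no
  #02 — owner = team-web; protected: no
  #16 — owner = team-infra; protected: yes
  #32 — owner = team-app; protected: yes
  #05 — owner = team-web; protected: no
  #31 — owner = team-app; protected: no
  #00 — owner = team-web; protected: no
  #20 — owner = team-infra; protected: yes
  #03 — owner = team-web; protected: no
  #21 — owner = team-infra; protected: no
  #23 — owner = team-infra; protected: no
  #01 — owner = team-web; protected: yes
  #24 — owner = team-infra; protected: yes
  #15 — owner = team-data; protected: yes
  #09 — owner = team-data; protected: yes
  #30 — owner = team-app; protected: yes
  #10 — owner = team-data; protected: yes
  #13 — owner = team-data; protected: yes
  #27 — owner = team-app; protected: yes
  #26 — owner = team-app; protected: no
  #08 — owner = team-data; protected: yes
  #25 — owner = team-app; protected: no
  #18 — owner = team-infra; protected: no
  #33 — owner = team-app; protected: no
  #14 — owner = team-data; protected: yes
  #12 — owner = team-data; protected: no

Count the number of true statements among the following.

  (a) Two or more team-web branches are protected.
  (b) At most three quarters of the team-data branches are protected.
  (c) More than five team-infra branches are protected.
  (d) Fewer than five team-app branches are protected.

0

(a) team-web: |A| = 7, |A ∩ B| = 1; needs |A ∩ B| ≥ 2 — false.
(b) team-data: |A| = 9, |A ∩ B| = 7; needs |A ∩ B| / |A| ≤ 3/4 — false.
(c) team-infra: |A| = 9, |A ∩ B| = 5; needs |A ∩ B| > 5 — false.
(d) team-app: |A| = 9, |A ∩ B| = 5; needs |A ∩ B| < 5 — false.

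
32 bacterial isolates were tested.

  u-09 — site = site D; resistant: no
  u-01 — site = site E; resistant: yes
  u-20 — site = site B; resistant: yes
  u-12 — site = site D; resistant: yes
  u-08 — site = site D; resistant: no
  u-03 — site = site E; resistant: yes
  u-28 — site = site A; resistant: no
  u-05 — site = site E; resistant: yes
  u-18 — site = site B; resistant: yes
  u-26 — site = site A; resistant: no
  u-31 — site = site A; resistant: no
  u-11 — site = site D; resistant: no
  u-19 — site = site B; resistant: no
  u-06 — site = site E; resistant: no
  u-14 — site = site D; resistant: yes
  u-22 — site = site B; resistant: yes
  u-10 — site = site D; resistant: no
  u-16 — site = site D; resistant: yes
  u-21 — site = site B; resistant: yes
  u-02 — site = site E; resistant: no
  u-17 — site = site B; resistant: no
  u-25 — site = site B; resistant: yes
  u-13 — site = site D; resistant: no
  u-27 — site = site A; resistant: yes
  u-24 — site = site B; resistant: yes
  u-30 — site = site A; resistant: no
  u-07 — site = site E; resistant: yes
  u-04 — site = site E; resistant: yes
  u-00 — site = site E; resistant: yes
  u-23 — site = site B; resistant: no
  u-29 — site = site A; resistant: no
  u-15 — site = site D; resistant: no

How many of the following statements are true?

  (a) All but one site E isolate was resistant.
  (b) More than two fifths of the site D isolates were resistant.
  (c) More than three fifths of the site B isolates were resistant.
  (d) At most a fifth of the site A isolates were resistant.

2

(a) site E: |A| = 8, |A ∩ B| = 6; needs |A ∖ B| = 1 — false.
(b) site D: |A| = 9, |A ∩ B| = 3; needs |A ∩ B| / |A| > 2/5 — false.
(c) site B: |A| = 9, |A ∩ B| = 6; needs |A ∩ B| / |A| > 3/5 — true.
(d) site A: |A| = 6, |A ∩ B| = 1; needs |A ∩ B| / |A| ≤ 1/5 — true.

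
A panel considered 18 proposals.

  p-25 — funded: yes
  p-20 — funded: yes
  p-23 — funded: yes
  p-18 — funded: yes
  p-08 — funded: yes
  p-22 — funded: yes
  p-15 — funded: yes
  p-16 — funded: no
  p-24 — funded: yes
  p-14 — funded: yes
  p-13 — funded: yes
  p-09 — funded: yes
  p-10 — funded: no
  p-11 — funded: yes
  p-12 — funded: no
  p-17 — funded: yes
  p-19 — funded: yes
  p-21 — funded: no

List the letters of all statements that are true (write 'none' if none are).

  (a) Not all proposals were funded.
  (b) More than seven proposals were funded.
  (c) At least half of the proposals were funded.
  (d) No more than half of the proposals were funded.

|A| = 18, |A ∩ B| = 14, |A ∖ B| = 4.
(a) A ⊄ B (|A ∖ B| ≥ 1): holds.
(b) |A ∩ B| > 7: holds.
(c) |A ∩ B| ≥ |A ∖ B|: holds.
(d) |A ∩ B| ≤ |A ∖ B|: fails.

(a), (b), (c)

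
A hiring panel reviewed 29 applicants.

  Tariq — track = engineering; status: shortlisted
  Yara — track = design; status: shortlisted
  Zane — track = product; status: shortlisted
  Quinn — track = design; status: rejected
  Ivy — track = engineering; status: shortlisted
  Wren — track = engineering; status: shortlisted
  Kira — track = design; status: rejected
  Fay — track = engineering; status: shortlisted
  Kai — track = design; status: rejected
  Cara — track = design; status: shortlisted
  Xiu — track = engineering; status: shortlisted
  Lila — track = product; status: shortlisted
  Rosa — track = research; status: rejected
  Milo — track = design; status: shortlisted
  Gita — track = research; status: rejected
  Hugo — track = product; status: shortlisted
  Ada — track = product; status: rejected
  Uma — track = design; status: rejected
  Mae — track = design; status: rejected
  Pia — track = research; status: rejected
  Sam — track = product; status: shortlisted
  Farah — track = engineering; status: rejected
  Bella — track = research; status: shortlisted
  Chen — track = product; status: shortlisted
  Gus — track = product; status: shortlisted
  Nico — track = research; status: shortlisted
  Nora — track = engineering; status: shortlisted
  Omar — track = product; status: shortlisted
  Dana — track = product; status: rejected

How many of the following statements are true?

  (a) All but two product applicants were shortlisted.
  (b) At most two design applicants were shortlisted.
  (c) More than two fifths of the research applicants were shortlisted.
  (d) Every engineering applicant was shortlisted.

1

(a) product: |A| = 9, |A ∩ B| = 7; needs |A ∖ B| = 2 — true.
(b) design: |A| = 8, |A ∩ B| = 3; needs |A ∩ B| ≤ 2 — false.
(c) research: |A| = 5, |A ∩ B| = 2; needs |A ∩ B| / |A| > 2/5 — false.
(d) engineering: |A| = 7, |A ∩ B| = 6; needs A ⊆ B, i.e. every element of A is in B (|A ∖ B| = 0) — false.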